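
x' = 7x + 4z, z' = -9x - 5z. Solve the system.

Coefficient matrix A = [[7, 4], [-9, -5]].
Characteristic polynomial det(A - λI) = λ^2 - 2λ + 1 = 0.
Single eigenvalue λ = 1 with algebraic multiplicity 2.
Eigenvector v = (2,-3); generalized eigenvector w with (A-λI)w=v is (-1,2).
General solution: e^(t)[C_1·v + C_2·(t·v + w)].

x(t) = 2C_1e^(t) + 2C_2te^(t) - C_2e^(t), z(t) = -3C_1e^(t) - 3C_2te^(t) + 2C_2e^(t)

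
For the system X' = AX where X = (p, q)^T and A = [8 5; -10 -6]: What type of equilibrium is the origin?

A = [[8,5],[-10,-6]]; det(A-λI) = λ^2 - 2λ + 2.
λ = 1 ± i: positive real part.

unstable spiral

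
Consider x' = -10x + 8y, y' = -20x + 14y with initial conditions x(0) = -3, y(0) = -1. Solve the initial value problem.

Coefficient matrix A = [[-10, 8], [-20, 14]].
Characteristic polynomial det(A - λI) = λ^2 - 4λ + 20 = 0.
Eigenvalues λ = 2 ± 4i (complex conjugate pair).
For λ=2+4i: an eigenvector is (1,1) - i(-1,-2) = (1 + i, 1 + 2i).
A real fundamental pair from Re and Im of e^((2+4i)t)v: X_1 = e^(2t)(cos(4t)·(1,1) + sin(4t)·(-1,-2)), X_2 = e^(2t)(sin(4t)·(1,1) - cos(4t)·(-1,-2)).
General solution: c_1X_1 + c_2X_2.
Applying x(0)=-3, y(0)=-1 gives c_1=-5, c_2=2.

x(t) = 7e^(2t)sin(4t) - 3e^(2t)cos(4t), y(t) = 12e^(2t)sin(4t) - e^(2t)cos(4t)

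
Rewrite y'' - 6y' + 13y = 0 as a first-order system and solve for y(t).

Let x_1 = y, x_2 = y'. Then x_1' = x_2 and x_2' = -13x_1 + 6x_2.
A = [[0,1],[-13,6]]; det(A-λI) = λ^2 - 6λ + 13.
Eigenvalues λ = 3 ± 2i.

y(t) = c_1e^(3t)cos(2t) + c_2e^(3t)sin(2t)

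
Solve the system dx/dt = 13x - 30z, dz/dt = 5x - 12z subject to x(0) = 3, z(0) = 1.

Coefficient matrix A = [[13, -30], [5, -12]].
Characteristic polynomial det(A - λI) = λ^2 - λ - 6 = 0.
Eigenvalues λ = 3, -2.
For λ=3: (A-λI) row 1 is [10, -30], so an eigenvector is (-3, -1).
For λ=-2: (A-λI) row 1 is [15, -30], so an eigenvector is (-2, -1).
General solution: C_1e^(3t)(-3,-1) + C_2e^(-2t)(-2,-1).
Applying x(0)=3, z(0)=1 gives C_1=-1, C_2=0.

x(t) = 3e^(3t), z(t) = e^(3t)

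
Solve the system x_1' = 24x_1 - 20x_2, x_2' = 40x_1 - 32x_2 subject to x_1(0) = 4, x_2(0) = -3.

x_1(t) = 43e^(-4t)sin(4t) + 4e^(-4t)cos(4t), x_2(t) = 61e^(-4t)sin(4t) - 3e^(-4t)cos(4t)

Coefficient matrix A = [[24, -20], [40, -32]].
Characteristic polynomial det(A - λI) = λ^2 + 8λ + 32 = 0.
Eigenvalues λ = -4 ± 4i (complex conjugate pair).
For λ=-4+4i: an eigenvector is (-1,-1) - i(-2,-3) = (-1 + 2i, -1 + 3i).
A real fundamental pair from Re and Im of e^((-4+4i)t)v: X_1 = e^(-4t)(cos(4t)·(-1,-1) + sin(4t)·(-2,-3)), X_2 = e^(-4t)(sin(4t)·(-1,-1) - cos(4t)·(-2,-3)).
General solution: C_1X_1 + C_2X_2.
Applying x_1(0)=4, x_2(0)=-3 gives C_1=-18, C_2=-7.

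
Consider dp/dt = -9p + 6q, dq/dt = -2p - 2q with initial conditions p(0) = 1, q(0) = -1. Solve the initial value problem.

p(t) = -9e^(-5t) + 10e^(-6t), q(t) = -6e^(-5t) + 5e^(-6t)

Coefficient matrix A = [[-9, 6], [-2, -2]].
Characteristic polynomial det(A - λI) = λ^2 + 11λ + 30 = 0.
Eigenvalues λ = -5, -6.
For λ=-5: (A-λI) row 1 is [-4, 6], so an eigenvector is (3, 2).
For λ=-6: (A-λI) row 1 is [-3, 6], so an eigenvector is (2, 1).
General solution: K_1e^(-5t)(3,2) + K_2e^(-6t)(2,1).
Applying p(0)=1, q(0)=-1 gives K_1=-3, K_2=5.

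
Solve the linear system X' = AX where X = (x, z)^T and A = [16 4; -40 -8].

Coefficient matrix A = [[16, 4], [-40, -8]].
Characteristic polynomial det(A - λI) = λ^2 - 8λ + 32 = 0.
Eigenvalues λ = 4 ± 4i (complex conjugate pair).
For λ=4+4i: an eigenvector is (-1,3) - i(0,1) = (-1, 3 - i).
A real fundamental pair from Re and Im of e^((4+4i)t)v: X_1 = e^(4t)(cos(4t)·(-1,3) + sin(4t)·(0,1)), X_2 = e^(4t)(sin(4t)·(-1,3) - cos(4t)·(0,1)).
General solution: c_1X_1 + c_2X_2.

x(t) = -c_1e^(4t)cos(4t) - c_2e^(4t)sin(4t), z(t) = c_1e^(4t)sin(4t) + 3c_1e^(4t)cos(4t) + 3c_2e^(4t)sin(4t) - c_2e^(4t)cos(4t)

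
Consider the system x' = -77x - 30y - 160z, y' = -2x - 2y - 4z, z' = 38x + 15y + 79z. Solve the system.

Coefficient matrix A = [[-77, -30, -160], [-2, -2, -4], [38, 15, 79]].
det(A - λI) = 0 gives eigenvalues λ = 3, -2, -1.
For λ=3: eigenvector (-2,0,1).
For λ=-2: eigenvector (6,1,-3).
For λ=-1: eigenvector (5,-2,-2).
General solution: K_1e^(3t)(-2,0,1) + K_2e^(-2t)(6,1,-3) + K_3e^(-t)(5,-2,-2).

x(t) = -2K_1e^(3t) + 6K_2e^(-2t) + 5K_3e^(-t), y(t) = K_2e^(-2t) - 2K_3e^(-t), z(t) = K_1e^(3t) - 3K_2e^(-2t) - 2K_3e^(-t)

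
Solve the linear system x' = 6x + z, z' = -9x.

Coefficient matrix A = [[6, 1], [-9, 0]].
Characteristic polynomial det(A - λI) = λ^2 - 6λ + 9 = 0.
Single eigenvalue λ = 3 with algebraic multiplicity 2.
Eigenvector v = (1,-3); generalized eigenvector w with (A-λI)w=v is (1,-2).
General solution: e^(3t)[c_1·v + c_2·(t·v + w)].

x(t) = c_1e^(3t) + c_2te^(3t) + c_2e^(3t), z(t) = -3c_1e^(3t) - 3c_2te^(3t) - 2c_2e^(3t)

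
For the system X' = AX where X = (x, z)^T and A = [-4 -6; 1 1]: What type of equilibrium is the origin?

stable node

A = [[-4,-6],[1,1]]; det(A-λI) = λ^2 + 3λ + 2.
λ = -2, -1: both negative.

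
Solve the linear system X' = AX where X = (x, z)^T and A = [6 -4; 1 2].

Coefficient matrix A = [[6, -4], [1, 2]].
Characteristic polynomial det(A - λI) = λ^2 - 8λ + 16 = 0.
Single eigenvalue λ = 4 with algebraic multiplicity 2.
Eigenvector v = (-2,-1); generalized eigenvector w with (A-λI)w=v is (-3,-1).
General solution: e^(4t)[K_1·v + K_2·(t·v + w)].

x(t) = -2K_1e^(4t) - 2K_2te^(4t) - 3K_2e^(4t), z(t) = -K_1e^(4t) - K_2te^(4t) - K_2e^(4t)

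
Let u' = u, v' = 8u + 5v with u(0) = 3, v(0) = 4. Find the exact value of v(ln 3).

A = [[1,0],[8,5]]; eigenvalues λ = 1, 5.
Eigenvectors: (1,-2) for λ=1, (0,1) for λ=5.
From the initial condition, c_1 = 3, c_2 = 10.
v(ln 3) = (3)(3^1)(-2) + (10)(3^5)(1) = 2412.

2412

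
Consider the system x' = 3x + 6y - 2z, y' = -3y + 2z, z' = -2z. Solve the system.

Coefficient matrix A = [[3, 6, -2], [0, -3, 2], [0, 0, -2]].
det(A - λI) = 0 gives eigenvalues λ = 3, -3, -2.
For λ=3: eigenvector (1,0,0).
For λ=-3: eigenvector (-1,1,0).
For λ=-2: eigenvector (-2,2,1).
General solution: K_1e^(3t)(1,0,0) + K_2e^(-3t)(-1,1,0) + K_3e^(-2t)(-2,2,1).

x(t) = K_1e^(3t) - K_2e^(-3t) - 2K_3e^(-2t), y(t) = K_2e^(-3t) + 2K_3e^(-2t), z(t) = K_3e^(-2t)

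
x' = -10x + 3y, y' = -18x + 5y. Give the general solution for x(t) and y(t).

Coefficient matrix A = [[-10, 3], [-18, 5]].
Characteristic polynomial det(A - λI) = λ^2 + 5λ + 4 = 0.
Eigenvalues λ = -1, -4.
For λ=-1: (A-λI) row 1 is [-9, 3], so an eigenvector is (-1, -3).
For λ=-4: (A-λI) row 1 is [-6, 3], so an eigenvector is (1, 2).
General solution: C_1e^(-t)(-1,-3) + C_2e^(-4t)(1,2).

x(t) = -C_1e^(-t) + C_2e^(-4t), y(t) = -3C_1e^(-t) + 2C_2e^(-4t)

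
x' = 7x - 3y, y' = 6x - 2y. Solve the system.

x(t) = C_1e^(t) - C_2e^(4t), y(t) = 2C_1e^(t) - C_2e^(4t)

Coefficient matrix A = [[7, -3], [6, -2]].
Characteristic polynomial det(A - λI) = λ^2 - 5λ + 4 = 0.
Eigenvalues λ = 1, 4.
For λ=1: (A-λI) row 1 is [6, -3], so an eigenvector is (1, 2).
For λ=4: (A-λI) row 1 is [3, -3], so an eigenvector is (-1, -1).
General solution: C_1e^(t)(1,2) + C_2e^(4t)(-1,-1).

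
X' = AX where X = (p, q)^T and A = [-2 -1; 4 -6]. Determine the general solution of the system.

p(t) = C_1e^(-4t) + C_2te^(-4t), q(t) = 2C_1e^(-4t) + 2C_2te^(-4t) - C_2e^(-4t)

Coefficient matrix A = [[-2, -1], [4, -6]].
Characteristic polynomial det(A - λI) = λ^2 + 8λ + 16 = 0.
Single eigenvalue λ = -4 with algebraic multiplicity 2.
Eigenvector v = (1,2); generalized eigenvector w with (A-λI)w=v is (0,-1).
General solution: e^(-4t)[C_1·v + C_2·(t·v + w)].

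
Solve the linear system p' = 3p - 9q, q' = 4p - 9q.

Coefficient matrix A = [[3, -9], [4, -9]].
Characteristic polynomial det(A - λI) = λ^2 + 6λ + 9 = 0.
Single eigenvalue λ = -3 with algebraic multiplicity 2.
Eigenvector v = (3,2); generalized eigenvector w with (A-λI)w=v is (-1,-1).
General solution: e^(-3t)[C_1·v + C_2·(t·v + w)].

p(t) = 3C_1e^(-3t) + 3C_2te^(-3t) - C_2e^(-3t), q(t) = 2C_1e^(-3t) + 2C_2te^(-3t) - C_2e^(-3t)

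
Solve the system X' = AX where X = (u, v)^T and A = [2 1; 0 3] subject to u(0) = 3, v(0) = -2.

Coefficient matrix A = [[2, 1], [0, 3]].
Characteristic polynomial det(A - λI) = λ^2 - 5λ + 6 = 0.
Eigenvalues λ = 2, 3.
For λ=2: (A-λI) row 1 is [0, 1], so an eigenvector is (1, 0).
For λ=3: (A-λI) row 1 is [-1, 1], so an eigenvector is (-1, -1).
General solution: c_1e^(2t)(1,0) + c_2e^(3t)(-1,-1).
Applying u(0)=3, v(0)=-2 gives c_1=5, c_2=2.

u(t) = -2e^(3t) + 5e^(2t), v(t) = -2e^(3t)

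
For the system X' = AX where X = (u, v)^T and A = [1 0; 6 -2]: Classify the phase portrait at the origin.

A = [[1,0],[6,-2]]; det(A-λI) = λ^2 + λ - 2.
λ = -2, 1: opposite signs.

saddle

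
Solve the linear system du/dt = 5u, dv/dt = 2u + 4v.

Coefficient matrix A = [[5, 0], [2, 4]].
Characteristic polynomial det(A - λI) = λ^2 - 9λ + 20 = 0.
Eigenvalues λ = 5, 4.
For λ=5: (A-λI) row 2 is [2, -1], so an eigenvector is (-1, -2).
For λ=4: (A-λI) row 1 is [1, 0], so an eigenvector is (0, -1).
General solution: C_1e^(5t)(-1,-2) + C_2e^(4t)(0,-1).

u(t) = -C_1e^(5t), v(t) = -2C_1e^(5t) - C_2e^(4t)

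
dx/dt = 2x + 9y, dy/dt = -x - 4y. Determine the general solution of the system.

Coefficient matrix A = [[2, 9], [-1, -4]].
Characteristic polynomial det(A - λI) = λ^2 + 2λ + 1 = 0.
Single eigenvalue λ = -1 with algebraic multiplicity 2.
Eigenvector v = (-3,1); generalized eigenvector w with (A-λI)w=v is (-1,0).
General solution: e^(-t)[C_1·v + C_2·(t·v + w)].

x(t) = -3C_1e^(-t) - 3C_2te^(-t) - C_2e^(-t), y(t) = C_1e^(-t) + C_2te^(-t)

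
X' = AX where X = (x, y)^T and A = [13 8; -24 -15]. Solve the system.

x(t) = -C_1e^(-3t) + 2C_2e^(t), y(t) = 2C_1e^(-3t) - 3C_2e^(t)

Coefficient matrix A = [[13, 8], [-24, -15]].
Characteristic polynomial det(A - λI) = λ^2 + 2λ - 3 = 0.
Eigenvalues λ = -3, 1.
For λ=-3: (A-λI) row 1 is [16, 8], so an eigenvector is (-1, 2).
For λ=1: (A-λI) row 1 is [12, 8], so an eigenvector is (2, -3).
General solution: C_1e^(-3t)(-1,2) + C_2e^(t)(2,-3).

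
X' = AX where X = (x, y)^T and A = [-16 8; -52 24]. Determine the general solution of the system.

Coefficient matrix A = [[-16, 8], [-52, 24]].
Characteristic polynomial det(A - λI) = λ^2 - 8λ + 32 = 0.
Eigenvalues λ = 4 ± 4i (complex conjugate pair).
For λ=4+4i: an eigenvector is (1,3) - i(1,2) = (1 - i, 3 - 2i).
A real fundamental pair from Re and Im of e^((4+4i)t)v: X_1 = e^(4t)(cos(4t)·(1,3) + sin(4t)·(1,2)), X_2 = e^(4t)(sin(4t)·(1,3) - cos(4t)·(1,2)).
General solution: C_1X_1 + C_2X_2.

x(t) = C_1e^(4t)sin(4t) + C_1e^(4t)cos(4t) + C_2e^(4t)sin(4t) - C_2e^(4t)cos(4t), y(t) = 2C_1e^(4t)sin(4t) + 3C_1e^(4t)cos(4t) + 3C_2e^(4t)sin(4t) - 2C_2e^(4t)cos(4t)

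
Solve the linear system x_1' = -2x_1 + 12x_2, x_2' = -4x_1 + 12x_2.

x_1(t) = 2c_1e^(4t) - 3c_2e^(6t), x_2(t) = c_1e^(4t) - 2c_2e^(6t)

Coefficient matrix A = [[-2, 12], [-4, 12]].
Characteristic polynomial det(A - λI) = λ^2 - 10λ + 24 = 0.
Eigenvalues λ = 4, 6.
For λ=4: (A-λI) row 1 is [-6, 12], so an eigenvector is (2, 1).
For λ=6: (A-λI) row 1 is [-8, 12], so an eigenvector is (-3, -2).
General solution: c_1e^(4t)(2,1) + c_2e^(6t)(-3,-2).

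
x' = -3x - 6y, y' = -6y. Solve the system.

x(t) = c_1e^(-3t) + 2c_2e^(-6t), y(t) = c_2e^(-6t)

Coefficient matrix A = [[-3, -6], [0, -6]].
Characteristic polynomial det(A - λI) = λ^2 + 9λ + 18 = 0.
Eigenvalues λ = -3, -6.
For λ=-3: (A-λI) row 1 is [0, -6], so an eigenvector is (1, 0).
For λ=-6: (A-λI) row 1 is [3, -6], so an eigenvector is (2, 1).
General solution: c_1e^(-3t)(1,0) + c_2e^(-6t)(2,1).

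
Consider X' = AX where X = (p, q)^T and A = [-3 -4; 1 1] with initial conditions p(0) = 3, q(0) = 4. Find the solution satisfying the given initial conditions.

Coefficient matrix A = [[-3, -4], [1, 1]].
Characteristic polynomial det(A - λI) = λ^2 + 2λ + 1 = 0.
Single eigenvalue λ = -1 with algebraic multiplicity 2.
Eigenvector v = (2,-1); generalized eigenvector w with (A-λI)w=v is (-1,0).
General solution: e^(-t)[c_1·v + c_2·(t·v + w)].
Applying p(0)=3, q(0)=4 gives c_1=-4, c_2=-11.

p(t) = -22te^(-t) + 3e^(-t), q(t) = 11te^(-t) + 4e^(-t)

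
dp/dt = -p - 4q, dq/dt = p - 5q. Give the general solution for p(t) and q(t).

p(t) = -2C_1e^(-3t) - 2C_2te^(-3t) - C_2e^(-3t), q(t) = -C_1e^(-3t) - C_2te^(-3t)

Coefficient matrix A = [[-1, -4], [1, -5]].
Characteristic polynomial det(A - λI) = λ^2 + 6λ + 9 = 0.
Single eigenvalue λ = -3 with algebraic multiplicity 2.
Eigenvector v = (-2,-1); generalized eigenvector w with (A-λI)w=v is (-1,0).
General solution: e^(-3t)[C_1·v + C_2·(t·v + w)].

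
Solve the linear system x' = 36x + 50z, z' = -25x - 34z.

Coefficient matrix A = [[36, 50], [-25, -34]].
Characteristic polynomial det(A - λI) = λ^2 - 2λ + 26 = 0.
Eigenvalues λ = 1 ± 5i (complex conjugate pair).
For λ=1+5i: an eigenvector is (-1,1) - i(3,-2) = (-1 - 3i, 1 + 2i).
A real fundamental pair from Re and Im of e^((1+5i)t)v: X_1 = e^(t)(cos(5t)·(-1,1) + sin(5t)·(3,-2)), X_2 = e^(t)(sin(5t)·(-1,1) - cos(5t)·(3,-2)).
General solution: K_1X_1 + K_2X_2.

x(t) = 3K_1e^(t)sin(5t) - K_1e^(t)cos(5t) - K_2e^(t)sin(5t) - 3K_2e^(t)cos(5t), z(t) = -2K_1e^(t)sin(5t) + K_1e^(t)cos(5t) + K_2e^(t)sin(5t) + 2K_2e^(t)cos(5t)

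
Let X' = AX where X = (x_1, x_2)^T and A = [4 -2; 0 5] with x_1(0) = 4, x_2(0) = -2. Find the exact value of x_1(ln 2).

128

A = [[4,-2],[0,5]]; eigenvalues λ = 4, 5.
Eigenvectors: (1,0) for λ=4, (2,-1) for λ=5.
From the initial condition, c_1 = 0, c_2 = 2.
x_1(ln 2) = (0)(2^4)(1) + (2)(2^5)(2) = 128.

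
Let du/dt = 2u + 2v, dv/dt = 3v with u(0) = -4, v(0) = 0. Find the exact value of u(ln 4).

-64

A = [[2,2],[0,3]]; eigenvalues λ = 3, 2.
Eigenvectors: (2,1) for λ=3, (-1,0) for λ=2.
From the initial condition, c_1 = 0, c_2 = 4.
u(ln 4) = (0)(4^3)(2) + (4)(4^2)(-1) = -64.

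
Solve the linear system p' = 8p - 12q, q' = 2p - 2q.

p(t) = 3c_1e^(4t) + 2c_2e^(2t), q(t) = c_1e^(4t) + c_2e^(2t)

Coefficient matrix A = [[8, -12], [2, -2]].
Characteristic polynomial det(A - λI) = λ^2 - 6λ + 8 = 0.
Eigenvalues λ = 4, 2.
For λ=4: (A-λI) row 1 is [4, -12], so an eigenvector is (3, 1).
For λ=2: (A-λI) row 1 is [6, -12], so an eigenvector is (2, 1).
General solution: c_1e^(4t)(3,1) + c_2e^(2t)(2,1).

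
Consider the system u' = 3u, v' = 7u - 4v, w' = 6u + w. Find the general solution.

u(t) = C_3e^(3t), v(t) = C_2e^(-4t) + C_3e^(3t), w(t) = C_1e^(t) + 3C_3e^(3t)

Coefficient matrix A = [[3, 0, 0], [7, -4, 0], [6, 0, 1]].
det(A - λI) = 0 gives eigenvalues λ = 1, -4, 3.
For λ=1: eigenvector (0,0,1).
For λ=-4: eigenvector (0,1,0).
For λ=3: eigenvector (1,1,3).
General solution: C_1e^(t)(0,0,1) + C_2e^(-4t)(0,1,0) + C_3e^(3t)(1,1,3).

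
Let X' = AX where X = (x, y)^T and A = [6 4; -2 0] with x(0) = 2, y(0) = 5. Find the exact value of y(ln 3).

-459

A = [[6,4],[-2,0]]; eigenvalues λ = 2, 4.
Eigenvectors: (-1,1) for λ=2, (-2,1) for λ=4.
From the initial condition, c_1 = 12, c_2 = -7.
y(ln 3) = (12)(3^2)(1) + (-7)(3^4)(1) = -459.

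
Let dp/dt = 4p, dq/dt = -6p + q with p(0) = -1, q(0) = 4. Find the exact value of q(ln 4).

520

A = [[4,0],[-6,1]]; eigenvalues λ = 1, 4.
Eigenvectors: (0,-1) for λ=1, (-1,2) for λ=4.
From the initial condition, c_1 = -2, c_2 = 1.
q(ln 4) = (-2)(4^1)(-1) + (1)(4^4)(2) = 520.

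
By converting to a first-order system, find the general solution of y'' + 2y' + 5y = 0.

y(t) = c_1e^(-t)cos(2t) + c_2e^(-t)sin(2t)

Let x_1 = y, x_2 = y'. Then x_1' = x_2 and x_2' = -5x_1 - 2x_2.
A = [[0,1],[-5,-2]]; det(A-λI) = λ^2 + 2λ + 5.
Eigenvalues λ = -1 ± 2i.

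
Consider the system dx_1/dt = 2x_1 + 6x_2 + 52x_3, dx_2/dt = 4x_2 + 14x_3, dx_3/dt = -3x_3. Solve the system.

Coefficient matrix A = [[2, 6, 52], [0, 4, 14], [0, 0, -3]].
det(A - λI) = 0 gives eigenvalues λ = 2, -3, 4.
For λ=2: eigenvector (1,0,0).
For λ=-3: eigenvector (-8,-2,1).
For λ=4: eigenvector (3,1,0).
General solution: c_1e^(2t)(1,0,0) + c_2e^(-3t)(-8,-2,1) + c_3e^(4t)(3,1,0).

x_1(t) = c_1e^(2t) - 8c_2e^(-3t) + 3c_3e^(4t), x_2(t) = -2c_2e^(-3t) + c_3e^(4t), x_3(t) = c_2e^(-3t)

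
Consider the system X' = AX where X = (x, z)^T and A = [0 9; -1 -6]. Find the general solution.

Coefficient matrix A = [[0, 9], [-1, -6]].
Characteristic polynomial det(A - λI) = λ^2 + 6λ + 9 = 0.
Single eigenvalue λ = -3 with algebraic multiplicity 2.
Eigenvector v = (-3,1); generalized eigenvector w with (A-λI)w=v is (2,-1).
General solution: e^(-3t)[c_1·v + c_2·(t·v + w)].

x(t) = -3c_1e^(-3t) - 3c_2te^(-3t) + 2c_2e^(-3t), z(t) = c_1e^(-3t) + c_2te^(-3t) - c_2e^(-3t)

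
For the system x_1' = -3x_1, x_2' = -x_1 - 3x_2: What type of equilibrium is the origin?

stable improper node

A = [[-3,0],[-1,-3]]; det(A-λI) = λ^2 + 6λ + 9.
repeated λ = -3 with a single eigenvector.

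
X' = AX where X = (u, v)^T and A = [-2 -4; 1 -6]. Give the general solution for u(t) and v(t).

u(t) = 2c_1e^(-4t) + 2c_2te^(-4t) + c_2e^(-4t), v(t) = c_1e^(-4t) + c_2te^(-4t)

Coefficient matrix A = [[-2, -4], [1, -6]].
Characteristic polynomial det(A - λI) = λ^2 + 8λ + 16 = 0.
Single eigenvalue λ = -4 with algebraic multiplicity 2.
Eigenvector v = (2,1); generalized eigenvector w with (A-λI)w=v is (1,0).
General solution: e^(-4t)[c_1·v + c_2·(t·v + w)].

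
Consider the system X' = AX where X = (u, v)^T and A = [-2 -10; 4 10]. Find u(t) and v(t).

u(t) = 2c_1e^(4t)sin(2t) + c_1e^(4t)cos(2t) + c_2e^(4t)sin(2t) - 2c_2e^(4t)cos(2t), v(t) = -c_1e^(4t)sin(2t) - c_1e^(4t)cos(2t) - c_2e^(4t)sin(2t) + c_2e^(4t)cos(2t)

Coefficient matrix A = [[-2, -10], [4, 10]].
Characteristic polynomial det(A - λI) = λ^2 - 8λ + 20 = 0.
Eigenvalues λ = 4 ± 2i (complex conjugate pair).
For λ=4+2i: an eigenvector is (1,-1) - i(2,-1) = (1 - 2i, -1 + i).
A real fundamental pair from Re and Im of e^((4+2i)t)v: X_1 = e^(4t)(cos(2t)·(1,-1) + sin(2t)·(2,-1)), X_2 = e^(4t)(sin(2t)·(1,-1) - cos(2t)·(2,-1)).
General solution: c_1X_1 + c_2X_2.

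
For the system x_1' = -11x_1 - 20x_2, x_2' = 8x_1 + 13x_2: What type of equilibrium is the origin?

unstable spiral

A = [[-11,-20],[8,13]]; det(A-λI) = λ^2 - 2λ + 17.
λ = 1 ± 4i: positive real part.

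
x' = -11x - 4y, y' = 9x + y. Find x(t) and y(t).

Coefficient matrix A = [[-11, -4], [9, 1]].
Characteristic polynomial det(A - λI) = λ^2 + 10λ + 25 = 0.
Single eigenvalue λ = -5 with algebraic multiplicity 2.
Eigenvector v = (2,-3); generalized eigenvector w with (A-λI)w=v is (-1,1).
General solution: e^(-5t)[c_1·v + c_2·(t·v + w)].

x(t) = 2c_1e^(-5t) + 2c_2te^(-5t) - c_2e^(-5t), y(t) = -3c_1e^(-5t) - 3c_2te^(-5t) + c_2e^(-5t)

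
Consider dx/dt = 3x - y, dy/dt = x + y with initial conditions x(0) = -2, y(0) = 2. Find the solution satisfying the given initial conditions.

Coefficient matrix A = [[3, -1], [1, 1]].
Characteristic polynomial det(A - λI) = λ^2 - 4λ + 4 = 0.
Single eigenvalue λ = 2 with algebraic multiplicity 2.
Eigenvector v = (1,1); generalized eigenvector w with (A-λI)w=v is (-1,-2).
General solution: e^(2t)[K_1·v + K_2·(t·v + w)].
Applying x(0)=-2, y(0)=2 gives K_1=-6, K_2=-4.

x(t) = -4te^(2t) - 2e^(2t), y(t) = -4te^(2t) + 2e^(2t)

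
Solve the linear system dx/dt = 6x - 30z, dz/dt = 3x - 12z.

x(t) = 3C_1e^(-3t)sin(3t) + C_1e^(-3t)cos(3t) + C_2e^(-3t)sin(3t) - 3C_2e^(-3t)cos(3t), z(t) = C_1e^(-3t)sin(3t) - C_2e^(-3t)cos(3t)

Coefficient matrix A = [[6, -30], [3, -12]].
Characteristic polynomial det(A - λI) = λ^2 + 6λ + 18 = 0.
Eigenvalues λ = -3 ± 3i (complex conjugate pair).
For λ=-3+3i: an eigenvector is (1,0) - i(3,1) = (1 - 3i, 0 - i).
A real fundamental pair from Re and Im of e^((-3+3i)t)v: X_1 = e^(-3t)(cos(3t)·(1,0) + sin(3t)·(3,1)), X_2 = e^(-3t)(sin(3t)·(1,0) - cos(3t)·(3,1)).
General solution: C_1X_1 + C_2X_2.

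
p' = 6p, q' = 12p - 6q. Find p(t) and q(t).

Coefficient matrix A = [[6, 0], [12, -6]].
Characteristic polynomial det(A - λI) = λ^2 - 36 = 0.
Eigenvalues λ = 6, -6.
For λ=6: (A-λI) row 2 is [12, -12], so an eigenvector is (1, 1).
For λ=-6: (A-λI) row 1 is [12, 0], so an eigenvector is (0, -1).
General solution: C_1e^(6t)(1,1) + C_2e^(-6t)(0,-1).

p(t) = C_1e^(6t), q(t) = C_1e^(6t) - C_2e^(-6t)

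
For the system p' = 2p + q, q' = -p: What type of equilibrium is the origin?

A = [[2,1],[-1,0]]; det(A-λI) = λ^2 - 2λ + 1.
repeated λ = 1 with a single eigenvector.

unstable improper node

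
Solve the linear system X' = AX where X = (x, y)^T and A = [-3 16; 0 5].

x(t) = -c_1e^(-3t) + 2c_2e^(5t), y(t) = c_2e^(5t)

Coefficient matrix A = [[-3, 16], [0, 5]].
Characteristic polynomial det(A - λI) = λ^2 - 2λ - 15 = 0.
Eigenvalues λ = -3, 5.
For λ=-3: (A-λI) row 1 is [0, 16], so an eigenvector is (-1, 0).
For λ=5: (A-λI) row 1 is [-8, 16], so an eigenvector is (2, 1).
General solution: c_1e^(-3t)(-1,0) + c_2e^(5t)(2,1).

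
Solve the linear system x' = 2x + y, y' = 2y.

Coefficient matrix A = [[2, 1], [0, 2]].
Characteristic polynomial det(A - λI) = λ^2 - 4λ + 4 = 0.
Single eigenvalue λ = 2 with algebraic multiplicity 2.
Eigenvector v = (-1,0); generalized eigenvector w with (A-λI)w=v is (-2,-1).
General solution: e^(2t)[K_1·v + K_2·(t·v + w)].

x(t) = -K_1e^(2t) - K_2te^(2t) - 2K_2e^(2t), y(t) = -K_2e^(2t)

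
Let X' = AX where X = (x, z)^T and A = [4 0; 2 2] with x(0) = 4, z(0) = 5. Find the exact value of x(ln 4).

1024

A = [[4,0],[2,2]]; eigenvalues λ = 4, 2.
Eigenvectors: (-1,-1) for λ=4, (0,1) for λ=2.
From the initial condition, c_1 = -4, c_2 = 1.
x(ln 4) = (-4)(4^4)(-1) + (1)(4^2)(0) = 1024.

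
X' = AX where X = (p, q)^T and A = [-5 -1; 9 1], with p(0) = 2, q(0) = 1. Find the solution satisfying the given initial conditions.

p(t) = -7te^(-2t) + 2e^(-2t), q(t) = 21te^(-2t) + e^(-2t)

Coefficient matrix A = [[-5, -1], [9, 1]].
Characteristic polynomial det(A - λI) = λ^2 + 4λ + 4 = 0.
Single eigenvalue λ = -2 with algebraic multiplicity 2.
Eigenvector v = (-1,3); generalized eigenvector w with (A-λI)w=v is (0,1).
General solution: e^(-2t)[c_1·v + c_2·(t·v + w)].
Applying p(0)=2, q(0)=1 gives c_1=-2, c_2=7.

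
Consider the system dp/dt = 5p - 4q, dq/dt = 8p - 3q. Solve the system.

Coefficient matrix A = [[5, -4], [8, -3]].
Characteristic polynomial det(A - λI) = λ^2 - 2λ + 17 = 0.
Eigenvalues λ = 1 ± 4i (complex conjugate pair).
For λ=1+4i: an eigenvector is (0,-1) - i(1,1) = (0 - i, -1 - i).
A real fundamental pair from Re and Im of e^((1+4i)t)v: X_1 = e^(t)(cos(4t)·(0,-1) + sin(4t)·(1,1)), X_2 = e^(t)(sin(4t)·(0,-1) - cos(4t)·(1,1)).
General solution: C_1X_1 + C_2X_2.

p(t) = C_1e^(t)sin(4t) - C_2e^(t)cos(4t), q(t) = C_1e^(t)sin(4t) - C_1e^(t)cos(4t) - C_2e^(t)sin(4t) - C_2e^(t)cos(4t)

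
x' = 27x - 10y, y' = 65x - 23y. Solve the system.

Coefficient matrix A = [[27, -10], [65, -23]].
Characteristic polynomial det(A - λI) = λ^2 - 4λ + 29 = 0.
Eigenvalues λ = 2 ± 5i (complex conjugate pair).
For λ=2+5i: an eigenvector is (-1,-2) - i(-1,-3) = (-1 + i, -2 + 3i).
A real fundamental pair from Re and Im of e^((2+5i)t)v: X_1 = e^(2t)(cos(5t)·(-1,-2) + sin(5t)·(-1,-3)), X_2 = e^(2t)(sin(5t)·(-1,-2) - cos(5t)·(-1,-3)).
General solution: c_1X_1 + c_2X_2.

x(t) = -c_1e^(2t)sin(5t) - c_1e^(2t)cos(5t) - c_2e^(2t)sin(5t) + c_2e^(2t)cos(5t), y(t) = -3c_1e^(2t)sin(5t) - 2c_1e^(2t)cos(5t) - 2c_2e^(2t)sin(5t) + 3c_2e^(2t)cos(5t)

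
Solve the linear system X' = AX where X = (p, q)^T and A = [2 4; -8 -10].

p(t) = c_1e^(-6t) + c_2e^(-2t), q(t) = -2c_1e^(-6t) - c_2e^(-2t)

Coefficient matrix A = [[2, 4], [-8, -10]].
Characteristic polynomial det(A - λI) = λ^2 + 8λ + 12 = 0.
Eigenvalues λ = -6, -2.
For λ=-6: (A-λI) row 1 is [8, 4], so an eigenvector is (1, -2).
For λ=-2: (A-λI) row 1 is [4, 4], so an eigenvector is (1, -1).
General solution: c_1e^(-6t)(1,-2) + c_2e^(-2t)(1,-1).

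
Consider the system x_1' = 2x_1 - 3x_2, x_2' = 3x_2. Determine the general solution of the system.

x_1(t) = -C_1e^(2t) + 3C_2e^(3t), x_2(t) = -C_2e^(3t)

Coefficient matrix A = [[2, -3], [0, 3]].
Characteristic polynomial det(A - λI) = λ^2 - 5λ + 6 = 0.
Eigenvalues λ = 2, 3.
For λ=2: (A-λI) row 1 is [0, -3], so an eigenvector is (-1, 0).
For λ=3: (A-λI) row 1 is [-1, -3], so an eigenvector is (3, -1).
General solution: C_1e^(2t)(-1,0) + C_2e^(3t)(3,-1).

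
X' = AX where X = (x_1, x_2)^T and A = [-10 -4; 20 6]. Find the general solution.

x_1(t) = -C_1e^(-2t)cos(4t) - C_2e^(-2t)sin(4t), x_2(t) = -C_1e^(-2t)sin(4t) + 2C_1e^(-2t)cos(4t) + 2C_2e^(-2t)sin(4t) + C_2e^(-2t)cos(4t)

Coefficient matrix A = [[-10, -4], [20, 6]].
Characteristic polynomial det(A - λI) = λ^2 + 4λ + 20 = 0.
Eigenvalues λ = -2 ± 4i (complex conjugate pair).
For λ=-2+4i: an eigenvector is (-1,2) - i(0,-1) = (-1, 2 + i).
A real fundamental pair from Re and Im of e^((-2+4i)t)v: X_1 = e^(-2t)(cos(4t)·(-1,2) + sin(4t)·(0,-1)), X_2 = e^(-2t)(sin(4t)·(-1,2) - cos(4t)·(0,-1)).
General solution: C_1X_1 + C_2X_2.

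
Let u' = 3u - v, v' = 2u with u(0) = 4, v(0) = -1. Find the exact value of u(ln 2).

A = [[3,-1],[2,0]]; eigenvalues λ = 1, 2.
Eigenvectors: (-1,-2) for λ=1, (-1,-1) for λ=2.
From the initial condition, c_1 = 5, c_2 = -9.
u(ln 2) = (5)(2^1)(-1) + (-9)(2^2)(-1) = 26.

26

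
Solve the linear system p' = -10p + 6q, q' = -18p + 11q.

p(t) = -C_1e^(2t) + 2C_2e^(-t), q(t) = -2C_1e^(2t) + 3C_2e^(-t)

Coefficient matrix A = [[-10, 6], [-18, 11]].
Characteristic polynomial det(A - λI) = λ^2 - λ - 2 = 0.
Eigenvalues λ = 2, -1.
For λ=2: (A-λI) row 1 is [-12, 6], so an eigenvector is (-1, -2).
For λ=-1: (A-λI) row 1 is [-9, 6], so an eigenvector is (2, 3).
General solution: C_1e^(2t)(-1,-2) + C_2e^(-t)(2,3).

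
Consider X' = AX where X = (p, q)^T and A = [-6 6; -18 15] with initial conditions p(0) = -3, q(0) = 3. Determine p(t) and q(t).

Coefficient matrix A = [[-6, 6], [-18, 15]].
Characteristic polynomial det(A - λI) = λ^2 - 9λ + 18 = 0.
Eigenvalues λ = 6, 3.
For λ=6: (A-λI) row 1 is [-12, 6], so an eigenvector is (1, 2).
For λ=3: (A-λI) row 1 is [-9, 6], so an eigenvector is (-2, -3).
General solution: C_1e^(6t)(1,2) + C_2e^(3t)(-2,-3).
Applying p(0)=-3, q(0)=3 gives C_1=15, C_2=9.

p(t) = 15e^(6t) - 18e^(3t), q(t) = 30e^(6t) - 27e^(3t)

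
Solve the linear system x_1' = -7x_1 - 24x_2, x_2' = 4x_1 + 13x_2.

x_1(t) = -2K_1e^(5t) - 3K_2e^(t), x_2(t) = K_1e^(5t) + K_2e^(t)

Coefficient matrix A = [[-7, -24], [4, 13]].
Characteristic polynomial det(A - λI) = λ^2 - 6λ + 5 = 0.
Eigenvalues λ = 5, 1.
For λ=5: (A-λI) row 1 is [-12, -24], so an eigenvector is (-2, 1).
For λ=1: (A-λI) row 1 is [-8, -24], so an eigenvector is (-3, 1).
General solution: K_1e^(5t)(-2,1) + K_2e^(t)(-3,1).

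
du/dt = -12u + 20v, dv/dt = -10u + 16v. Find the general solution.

u(t) = -3K_1e^(2t)sin(2t) - K_1e^(2t)cos(2t) - K_2e^(2t)sin(2t) + 3K_2e^(2t)cos(2t), v(t) = -2K_1e^(2t)sin(2t) - K_1e^(2t)cos(2t) - K_2e^(2t)sin(2t) + 2K_2e^(2t)cos(2t)

Coefficient matrix A = [[-12, 20], [-10, 16]].
Characteristic polynomial det(A - λI) = λ^2 - 4λ + 8 = 0.
Eigenvalues λ = 2 ± 2i (complex conjugate pair).
For λ=2+2i: an eigenvector is (-1,-1) - i(-3,-2) = (-1 + 3i, -1 + 2i).
A real fundamental pair from Re and Im of e^((2+2i)t)v: X_1 = e^(2t)(cos(2t)·(-1,-1) + sin(2t)·(-3,-2)), X_2 = e^(2t)(sin(2t)·(-1,-1) - cos(2t)·(-3,-2)).
General solution: K_1X_1 + K_2X_2.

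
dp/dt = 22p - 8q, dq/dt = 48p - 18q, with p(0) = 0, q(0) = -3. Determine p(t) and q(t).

p(t) = 3e^(6t) - 3e^(-2t), q(t) = 6e^(6t) - 9e^(-2t)

Coefficient matrix A = [[22, -8], [48, -18]].
Characteristic polynomial det(A - λI) = λ^2 - 4λ - 12 = 0.
Eigenvalues λ = -2, 6.
For λ=-2: (A-λI) row 1 is [24, -8], so an eigenvector is (1, 3).
For λ=6: (A-λI) row 1 is [16, -8], so an eigenvector is (1, 2).
General solution: c_1e^(-2t)(1,3) + c_2e^(6t)(1,2).
Applying p(0)=0, q(0)=-3 gives c_1=-3, c_2=3.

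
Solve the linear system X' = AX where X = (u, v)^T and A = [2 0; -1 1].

Coefficient matrix A = [[2, 0], [-1, 1]].
Characteristic polynomial det(A - λI) = λ^2 - 3λ + 2 = 0.
Eigenvalues λ = 1, 2.
For λ=1: (A-λI) row 1 is [1, 0], so an eigenvector is (0, -1).
For λ=2: (A-λI) row 2 is [-1, -1], so an eigenvector is (-1, 1).
General solution: c_1e^(t)(0,-1) + c_2e^(2t)(-1,1).

u(t) = -c_2e^(2t), v(t) = -c_1e^(t) + c_2e^(2t)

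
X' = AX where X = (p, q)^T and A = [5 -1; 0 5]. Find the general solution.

Coefficient matrix A = [[5, -1], [0, 5]].
Characteristic polynomial det(A - λI) = λ^2 - 10λ + 25 = 0.
Single eigenvalue λ = 5 with algebraic multiplicity 2.
Eigenvector v = (-1,0); generalized eigenvector w with (A-λI)w=v is (1,1).
General solution: e^(5t)[C_1·v + C_2·(t·v + w)].

p(t) = -C_1e^(5t) - C_2te^(5t) + C_2e^(5t), q(t) = C_2e^(5t)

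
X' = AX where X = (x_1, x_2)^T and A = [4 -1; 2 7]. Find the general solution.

Coefficient matrix A = [[4, -1], [2, 7]].
Characteristic polynomial det(A - λI) = λ^2 - 11λ + 30 = 0.
Eigenvalues λ = 5, 6.
For λ=5: (A-λI) row 1 is [-1, -1], so an eigenvector is (-1, 1).
For λ=6: (A-λI) row 1 is [-2, -1], so an eigenvector is (1, -2).
General solution: c_1e^(5t)(-1,1) + c_2e^(6t)(1,-2).

x_1(t) = -c_1e^(5t) + c_2e^(6t), x_2(t) = c_1e^(5t) - 2c_2e^(6t)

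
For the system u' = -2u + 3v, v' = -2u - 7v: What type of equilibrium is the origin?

stable node

A = [[-2,3],[-2,-7]]; det(A-λI) = λ^2 + 9λ + 20.
λ = -4, -5: both negative.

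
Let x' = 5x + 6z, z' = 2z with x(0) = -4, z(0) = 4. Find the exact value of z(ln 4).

A = [[5,6],[0,2]]; eigenvalues λ = 5, 2.
Eigenvectors: (-1,0) for λ=5, (-2,1) for λ=2.
From the initial condition, c_1 = -4, c_2 = 4.
z(ln 4) = (-4)(4^5)(0) + (4)(4^2)(1) = 64.

64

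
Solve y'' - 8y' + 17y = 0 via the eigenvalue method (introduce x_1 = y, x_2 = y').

y(t) = K_1e^(4t)cos(t) + K_2e^(4t)sin(t)

Let x_1 = y, x_2 = y'. Then x_1' = x_2 and x_2' = -17x_1 + 8x_2.
A = [[0,1],[-17,8]]; det(A-λI) = λ^2 - 8λ + 17.
Eigenvalues λ = 4 ± i.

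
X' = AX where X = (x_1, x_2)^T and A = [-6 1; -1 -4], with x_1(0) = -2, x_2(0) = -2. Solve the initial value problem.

Coefficient matrix A = [[-6, 1], [-1, -4]].
Characteristic polynomial det(A - λI) = λ^2 + 10λ + 25 = 0.
Single eigenvalue λ = -5 with algebraic multiplicity 2.
Eigenvector v = (-1,-1); generalized eigenvector w with (A-λI)w=v is (3,2).
General solution: e^(-5t)[C_1·v + C_2·(t·v + w)].
Applying x_1(0)=-2, x_2(0)=-2 gives C_1=2, C_2=0.

x_1(t) = -2e^(-5t), x_2(t) = -2e^(-5t)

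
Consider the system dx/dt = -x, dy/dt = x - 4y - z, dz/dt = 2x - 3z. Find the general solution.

x(t) = C_1e^(-t), y(t) = C_2e^(-4t) - C_3e^(-3t), z(t) = C_1e^(-t) + C_3e^(-3t)

Coefficient matrix A = [[-1, 0, 0], [1, -4, -1], [2, 0, -3]].
det(A - λI) = 0 gives eigenvalues λ = -1, -4, -3.
For λ=-1: eigenvector (1,0,1).
For λ=-4: eigenvector (0,1,0).
For λ=-3: eigenvector (0,-1,1).
General solution: C_1e^(-t)(1,0,1) + C_2e^(-4t)(0,1,0) + C_3e^(-3t)(0,-1,1).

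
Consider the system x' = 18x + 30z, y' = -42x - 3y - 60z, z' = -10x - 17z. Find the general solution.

Coefficient matrix A = [[18, 0, 30], [-42, -3, -60], [-10, 0, -17]].
det(A - λI) = 0 gives eigenvalues λ = -2, -3, 3.
For λ=-2: eigenvector (-3,6,2).
For λ=-3: eigenvector (0,1,0).
For λ=3: eigenvector (-2,4,1).
General solution: C_1e^(-2t)(-3,6,2) + C_2e^(-3t)(0,1,0) + C_3e^(3t)(-2,4,1).

x(t) = -3C_1e^(-2t) - 2C_3e^(3t), y(t) = 6C_1e^(-2t) + C_2e^(-3t) + 4C_3e^(3t), z(t) = 2C_1e^(-2t) + C_3e^(3t)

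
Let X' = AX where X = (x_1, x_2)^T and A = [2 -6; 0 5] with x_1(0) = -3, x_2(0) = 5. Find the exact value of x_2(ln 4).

5120

A = [[2,-6],[0,5]]; eigenvalues λ = 2, 5.
Eigenvectors: (1,0) for λ=2, (-2,1) for λ=5.
From the initial condition, c_1 = 7, c_2 = 5.
x_2(ln 4) = (7)(4^2)(0) + (5)(4^5)(1) = 5120.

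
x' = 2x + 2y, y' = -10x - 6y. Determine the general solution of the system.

Coefficient matrix A = [[2, 2], [-10, -6]].
Characteristic polynomial det(A - λI) = λ^2 + 4λ + 8 = 0.
Eigenvalues λ = -2 ± 2i (complex conjugate pair).
For λ=-2+2i: an eigenvector is (1,-2) - i(0,-1) = (1, -2 + i).
A real fundamental pair from Re and Im of e^((-2+2i)t)v: X_1 = e^(-2t)(cos(2t)·(1,-2) + sin(2t)·(0,-1)), X_2 = e^(-2t)(sin(2t)·(1,-2) - cos(2t)·(0,-1)).
General solution: K_1X_1 + K_2X_2.

x(t) = K_1e^(-2t)cos(2t) + K_2e^(-2t)sin(2t), y(t) = -K_1e^(-2t)sin(2t) - 2K_1e^(-2t)cos(2t) - 2K_2e^(-2t)sin(2t) + K_2e^(-2t)cos(2t)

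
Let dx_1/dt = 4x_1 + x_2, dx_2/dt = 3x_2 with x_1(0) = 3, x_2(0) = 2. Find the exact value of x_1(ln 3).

A = [[4,1],[0,3]]; eigenvalues λ = 3, 4.
Eigenvectors: (-1,1) for λ=3, (-1,0) for λ=4.
From the initial condition, c_1 = 2, c_2 = -5.
x_1(ln 3) = (2)(3^3)(-1) + (-5)(3^4)(-1) = 351.

351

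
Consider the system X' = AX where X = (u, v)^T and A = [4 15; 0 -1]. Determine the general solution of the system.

Coefficient matrix A = [[4, 15], [0, -1]].
Characteristic polynomial det(A - λI) = λ^2 - 3λ - 4 = 0.
Eigenvalues λ = -1, 4.
For λ=-1: (A-λI) row 1 is [5, 15], so an eigenvector is (-3, 1).
For λ=4: (A-λI) row 1 is [0, 15], so an eigenvector is (-1, 0).
General solution: C_1e^(-t)(-3,1) + C_2e^(4t)(-1,0).

u(t) = -3C_1e^(-t) - C_2e^(4t), v(t) = C_1e^(-t)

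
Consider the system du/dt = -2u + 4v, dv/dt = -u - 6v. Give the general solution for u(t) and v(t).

u(t) = 2K_1e^(-4t) + 2K_2te^(-4t) - 3K_2e^(-4t), v(t) = -K_1e^(-4t) - K_2te^(-4t) + 2K_2e^(-4t)

Coefficient matrix A = [[-2, 4], [-1, -6]].
Characteristic polynomial det(A - λI) = λ^2 + 8λ + 16 = 0.
Single eigenvalue λ = -4 with algebraic multiplicity 2.
Eigenvector v = (2,-1); generalized eigenvector w with (A-λI)w=v is (-3,2).
General solution: e^(-4t)[K_1·v + K_2·(t·v + w)].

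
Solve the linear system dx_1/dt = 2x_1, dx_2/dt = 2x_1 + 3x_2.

x_1(t) = -c_1e^(2t), x_2(t) = 2c_1e^(2t) - c_2e^(3t)

Coefficient matrix A = [[2, 0], [2, 3]].
Characteristic polynomial det(A - λI) = λ^2 - 5λ + 6 = 0.
Eigenvalues λ = 2, 3.
For λ=2: (A-λI) row 2 is [2, 1], so an eigenvector is (-1, 2).
For λ=3: (A-λI) row 1 is [-1, 0], so an eigenvector is (0, -1).
General solution: c_1e^(2t)(-1,2) + c_2e^(3t)(0,-1).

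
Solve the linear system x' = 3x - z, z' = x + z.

Coefficient matrix A = [[3, -1], [1, 1]].
Characteristic polynomial det(A - λI) = λ^2 - 4λ + 4 = 0.
Single eigenvalue λ = 2 with algebraic multiplicity 2.
Eigenvector v = (-1,-1); generalized eigenvector w with (A-λI)w=v is (1,2).
General solution: e^(2t)[C_1·v + C_2·(t·v + w)].

x(t) = -C_1e^(2t) - C_2te^(2t) + C_2e^(2t), z(t) = -C_1e^(2t) - C_2te^(2t) + 2C_2e^(2t)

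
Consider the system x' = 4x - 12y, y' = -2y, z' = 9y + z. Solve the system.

x(t) = C_1e^(4t) + 2C_2e^(-2t), y(t) = C_2e^(-2t), z(t) = -3C_2e^(-2t) + C_3e^(t)

Coefficient matrix A = [[4, -12, 0], [0, -2, 0], [0, 9, 1]].
det(A - λI) = 0 gives eigenvalues λ = 4, -2, 1.
For λ=4: eigenvector (1,0,0).
For λ=-2: eigenvector (2,1,-3).
For λ=1: eigenvector (0,0,1).
General solution: C_1e^(4t)(1,0,0) + C_2e^(-2t)(2,1,-3) + C_3e^(t)(0,0,1).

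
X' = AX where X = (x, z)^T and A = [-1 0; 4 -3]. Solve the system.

x(t) = -C_2e^(-t), z(t) = -C_1e^(-3t) - 2C_2e^(-t)

Coefficient matrix A = [[-1, 0], [4, -3]].
Characteristic polynomial det(A - λI) = λ^2 + 4λ + 3 = 0.
Eigenvalues λ = -3, -1.
For λ=-3: (A-λI) row 1 is [2, 0], so an eigenvector is (0, -1).
For λ=-1: (A-λI) row 2 is [4, -2], so an eigenvector is (-1, -2).
General solution: C_1e^(-3t)(0,-1) + C_2e^(-t)(-1,-2).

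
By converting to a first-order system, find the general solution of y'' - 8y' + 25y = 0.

Let x_1 = y, x_2 = y'. Then x_1' = x_2 and x_2' = -25x_1 + 8x_2.
A = [[0,1],[-25,8]]; det(A-λI) = λ^2 - 8λ + 25.
Eigenvalues λ = 4 ± 3i.

y(t) = c_1e^(4t)cos(3t) + c_2e^(4t)sin(3t)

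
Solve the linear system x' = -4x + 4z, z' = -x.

Coefficient matrix A = [[-4, 4], [-1, 0]].
Characteristic polynomial det(A - λI) = λ^2 + 4λ + 4 = 0.
Single eigenvalue λ = -2 with algebraic multiplicity 2.
Eigenvector v = (2,1); generalized eigenvector w with (A-λI)w=v is (3,2).
General solution: e^(-2t)[C_1·v + C_2·(t·v + w)].

x(t) = 2C_1e^(-2t) + 2C_2te^(-2t) + 3C_2e^(-2t), z(t) = C_1e^(-2t) + C_2te^(-2t) + 2C_2e^(-2t)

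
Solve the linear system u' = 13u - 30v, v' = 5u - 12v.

Coefficient matrix A = [[13, -30], [5, -12]].
Characteristic polynomial det(A - λI) = λ^2 - λ - 6 = 0.
Eigenvalues λ = -2, 3.
For λ=-2: (A-λI) row 1 is [15, -30], so an eigenvector is (-2, -1).
For λ=3: (A-λI) row 1 is [10, -30], so an eigenvector is (3, 1).
General solution: c_1e^(-2t)(-2,-1) + c_2e^(3t)(3,1).

u(t) = -2c_1e^(-2t) + 3c_2e^(3t), v(t) = -c_1e^(-2t) + c_2e^(3t)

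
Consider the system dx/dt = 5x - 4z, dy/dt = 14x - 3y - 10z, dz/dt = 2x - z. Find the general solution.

Coefficient matrix A = [[5, 0, -4], [14, -3, -10], [2, 0, -1]].
det(A - λI) = 0 gives eigenvalues λ = 3, -3, 1.
For λ=3: eigenvector (-2,-3,-1).
For λ=-3: eigenvector (0,1,0).
For λ=1: eigenvector (1,1,1).
General solution: C_1e^(3t)(-2,-3,-1) + C_2e^(-3t)(0,1,0) + C_3e^(t)(1,1,1).

x(t) = -2C_1e^(3t) + C_3e^(t), y(t) = -3C_1e^(3t) + C_2e^(-3t) + C_3e^(t), z(t) = -C_1e^(3t) + C_3e^(t)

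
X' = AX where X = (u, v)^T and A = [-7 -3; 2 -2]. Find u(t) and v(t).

Coefficient matrix A = [[-7, -3], [2, -2]].
Characteristic polynomial det(A - λI) = λ^2 + 9λ + 20 = 0.
Eigenvalues λ = -5, -4.
For λ=-5: (A-λI) row 1 is [-2, -3], so an eigenvector is (-3, 2).
For λ=-4: (A-λI) row 1 is [-3, -3], so an eigenvector is (1, -1).
General solution: c_1e^(-5t)(-3,2) + c_2e^(-4t)(1,-1).

u(t) = -3c_1e^(-5t) + c_2e^(-4t), v(t) = 2c_1e^(-5t) - c_2e^(-4t)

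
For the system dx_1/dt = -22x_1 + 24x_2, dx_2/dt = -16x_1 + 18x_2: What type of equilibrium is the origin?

A = [[-22,24],[-16,18]]; det(A-λI) = λ^2 + 4λ - 12.
λ = 2, -6: opposite signs.

saddle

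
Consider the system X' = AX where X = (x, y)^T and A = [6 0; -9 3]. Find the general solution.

Coefficient matrix A = [[6, 0], [-9, 3]].
Characteristic polynomial det(A - λI) = λ^2 - 9λ + 18 = 0.
Eigenvalues λ = 6, 3.
For λ=6: (A-λI) row 2 is [-9, -3], so an eigenvector is (-1, 3).
For λ=3: (A-λI) row 1 is [3, 0], so an eigenvector is (0, 1).
General solution: C_1e^(6t)(-1,3) + C_2e^(3t)(0,1).

x(t) = -C_1e^(6t), y(t) = 3C_1e^(6t) + C_2e^(3t)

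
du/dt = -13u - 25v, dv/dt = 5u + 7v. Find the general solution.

u(t) = -2c_1e^(-3t)sin(5t) + c_1e^(-3t)cos(5t) + c_2e^(-3t)sin(5t) + 2c_2e^(-3t)cos(5t), v(t) = c_1e^(-3t)sin(5t) - c_2e^(-3t)cos(5t)

Coefficient matrix A = [[-13, -25], [5, 7]].
Characteristic polynomial det(A - λI) = λ^2 + 6λ + 34 = 0.
Eigenvalues λ = -3 ± 5i (complex conjugate pair).
For λ=-3+5i: an eigenvector is (1,0) - i(-2,1) = (1 + 2i, 0 - i).
A real fundamental pair from Re and Im of e^((-3+5i)t)v: X_1 = e^(-3t)(cos(5t)·(1,0) + sin(5t)·(-2,1)), X_2 = e^(-3t)(sin(5t)·(1,0) - cos(5t)·(-2,1)).
General solution: c_1X_1 + c_2X_2.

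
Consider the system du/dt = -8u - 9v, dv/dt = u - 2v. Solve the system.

u(t) = -3C_1e^(-5t) - 3C_2te^(-5t) - 2C_2e^(-5t), v(t) = C_1e^(-5t) + C_2te^(-5t) + C_2e^(-5t)

Coefficient matrix A = [[-8, -9], [1, -2]].
Characteristic polynomial det(A - λI) = λ^2 + 10λ + 25 = 0.
Single eigenvalue λ = -5 with algebraic multiplicity 2.
Eigenvector v = (-3,1); generalized eigenvector w with (A-λI)w=v is (-2,1).
General solution: e^(-5t)[C_1·v + C_2·(t·v + w)].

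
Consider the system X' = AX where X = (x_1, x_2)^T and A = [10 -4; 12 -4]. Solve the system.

Coefficient matrix A = [[10, -4], [12, -4]].
Characteristic polynomial det(A - λI) = λ^2 - 6λ + 8 = 0.
Eigenvalues λ = 2, 4.
For λ=2: (A-λI) row 1 is [8, -4], so an eigenvector is (-1, -2).
For λ=4: (A-λI) row 1 is [6, -4], so an eigenvector is (2, 3).
General solution: c_1e^(2t)(-1,-2) + c_2e^(4t)(2,3).

x_1(t) = -c_1e^(2t) + 2c_2e^(4t), x_2(t) = -2c_1e^(2t) + 3c_2e^(4t)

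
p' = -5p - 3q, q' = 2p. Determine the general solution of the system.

Coefficient matrix A = [[-5, -3], [2, 0]].
Characteristic polynomial det(A - λI) = λ^2 + 5λ + 6 = 0.
Eigenvalues λ = -2, -3.
For λ=-2: (A-λI) row 1 is [-3, -3], so an eigenvector is (-1, 1).
For λ=-3: (A-λI) row 1 is [-2, -3], so an eigenvector is (3, -2).
General solution: c_1e^(-2t)(-1,1) + c_2e^(-3t)(3,-2).

p(t) = -c_1e^(-2t) + 3c_2e^(-3t), q(t) = c_1e^(-2t) - 2c_2e^(-3t)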